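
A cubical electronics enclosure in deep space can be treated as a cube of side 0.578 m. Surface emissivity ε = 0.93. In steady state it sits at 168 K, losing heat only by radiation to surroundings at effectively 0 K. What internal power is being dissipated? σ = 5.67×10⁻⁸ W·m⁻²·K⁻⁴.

P ≈ 84.2 W

Steady state: P = εσA T⁴.
A = 6L² = 2.005 m²; T⁴ = (168)⁴ = 7.966×10⁸ K⁴.
P = 0.93 × 5.67×10⁻⁸ × 2.005 × 7.966×10⁸.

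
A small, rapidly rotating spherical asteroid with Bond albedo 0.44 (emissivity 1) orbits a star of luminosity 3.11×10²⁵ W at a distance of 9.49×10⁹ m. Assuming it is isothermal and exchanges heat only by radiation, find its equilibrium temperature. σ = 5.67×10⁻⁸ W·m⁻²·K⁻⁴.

T ≈ 510 K

First find the stellar flux at distance d: S = L/(4πd²) = 3.11×10²⁵/(4π·(9.49×10⁹)²) = 27480 W/m².
For an isothermal sphere, absorbed (1−a)S·πr² = emitted σ·4πr²·T⁴, so T⁴ = (1−a)S/(4σ).
T⁴ = 0.560·27480/(4·5.67×10⁻⁸) = 6.785×10¹⁰ K⁴.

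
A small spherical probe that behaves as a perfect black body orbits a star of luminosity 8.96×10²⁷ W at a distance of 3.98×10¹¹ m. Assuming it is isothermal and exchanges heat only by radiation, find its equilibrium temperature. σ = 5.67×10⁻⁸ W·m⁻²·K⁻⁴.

T ≈ 375 K

First find the stellar flux at distance d: S = L/(4πd²) = 8.96×10²⁷/(4π·(3.98×10¹¹)²) = 4501 W/m².
For an isothermal sphere, absorbed (1−a)S·πr² = emitted σ·4πr²·T⁴, so T⁴ = (1−a)S/(4σ).
T⁴ = 1.00·4501/(4·5.67×10⁻⁸) = 1.985×10¹⁰ K⁴.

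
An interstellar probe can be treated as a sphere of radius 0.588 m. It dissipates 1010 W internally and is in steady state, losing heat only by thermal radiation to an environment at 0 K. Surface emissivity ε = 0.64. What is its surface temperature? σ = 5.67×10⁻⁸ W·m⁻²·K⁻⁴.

Steady state: internal power = radiated power, P = εσA T⁴.
Radiating area A = 4πr² = 4.345 m².
T⁴ = P/(εσA) = 1010/(0.64·5.67×10⁻⁸·4.345) = 6.406×10⁹ K⁴.
T = (6.406×10⁹)^(1/4).

T ≈ 283 K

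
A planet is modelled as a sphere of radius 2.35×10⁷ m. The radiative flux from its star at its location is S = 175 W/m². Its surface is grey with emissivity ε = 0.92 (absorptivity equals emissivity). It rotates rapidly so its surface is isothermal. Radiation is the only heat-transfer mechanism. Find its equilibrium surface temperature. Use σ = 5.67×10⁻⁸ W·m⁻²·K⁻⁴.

At equilibrium, absorbed power = emitted power.
Absorbing cross-section = πr² = 1.735×10¹⁵ m²; emitting surface = 4πr² = 6.940×10¹⁵ m² (ratio 4).
εS·A_cross = εσ·A_surf·T⁴  ⇒  T⁴ = S/(4σ)   (ε cancels).
T⁴ = 175/(4·5.67×10⁻⁸) = 7.716×10⁸ K⁴.
T = (7.716×10⁸)^(1/4).

T ≈ 167 K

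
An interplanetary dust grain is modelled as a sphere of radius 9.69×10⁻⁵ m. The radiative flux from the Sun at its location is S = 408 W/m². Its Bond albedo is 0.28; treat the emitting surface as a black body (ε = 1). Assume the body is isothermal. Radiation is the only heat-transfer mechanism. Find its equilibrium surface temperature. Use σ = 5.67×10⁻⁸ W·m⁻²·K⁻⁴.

T ≈ 190 K

At equilibrium, absorbed power = emitted power.
Absorbing cross-section = πr² = 2.950×10⁻⁸ m²; emitting surface = 4πr² = 1.180×10⁻⁷ m² (ratio 4).
(1−a)S·A_cross = εσ·A_surf·T⁴  ⇒  T⁴ = (1−a)S/(4σ).
T⁴ = 0.720·408/(4·5.67×10⁻⁸) = 1.295×10⁹ K⁴.
T = (1.295×10⁹)^(1/4).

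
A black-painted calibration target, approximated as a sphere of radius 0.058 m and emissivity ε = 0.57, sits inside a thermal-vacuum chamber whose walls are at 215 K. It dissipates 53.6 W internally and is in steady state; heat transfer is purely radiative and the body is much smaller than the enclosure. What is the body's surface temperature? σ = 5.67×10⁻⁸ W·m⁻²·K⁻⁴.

For a small grey body in a large enclosure, net radiated power = εσA(T⁴ − T_w⁴).
Steady state: P = εσA(T⁴ − T_w⁴) with A = 4πr² = 0.04227 m².
T⁴ = P/(εσA) + T_w⁴ = 53.6/(0.57·5.67×10⁻⁸·0.04227) + (215)⁴
    = 3.923×10¹⁰ + 2.137×10⁹ = 4.137×10¹⁰ K⁴.

T ≈ 451 K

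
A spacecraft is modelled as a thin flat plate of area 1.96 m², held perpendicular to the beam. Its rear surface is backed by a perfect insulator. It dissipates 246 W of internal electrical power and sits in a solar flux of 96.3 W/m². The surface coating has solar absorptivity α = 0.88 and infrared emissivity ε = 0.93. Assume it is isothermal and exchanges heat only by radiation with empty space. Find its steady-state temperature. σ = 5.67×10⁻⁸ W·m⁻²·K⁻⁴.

T ≈ 251 K

At steady state, absorbed solar power + internal power = radiated power.
Absorbed: α·S·A_cross = 0.88·96.3·1.960 = 166.1 W (cross-section A).
Total input = 166.1 + 246 = 412.1 W.
Radiated: εσ·A_surf·T⁴ with A_surf = A = 1.960 m².
T⁴ = 412.1/(0.93·5.67×10⁻⁸·1.960) = 3.987×10⁹ K⁴.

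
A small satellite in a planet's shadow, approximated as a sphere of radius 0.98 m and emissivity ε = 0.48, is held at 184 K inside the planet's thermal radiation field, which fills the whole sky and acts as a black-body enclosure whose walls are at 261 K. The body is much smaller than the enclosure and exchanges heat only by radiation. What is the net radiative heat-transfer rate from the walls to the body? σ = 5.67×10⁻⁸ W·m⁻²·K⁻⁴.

For a small grey body in a large enclosure: P_net = εσA(T_body⁴ − T_wall⁴).
A = 4πr² = 12.07 m²; T_body⁴ − T_wall⁴ = 1.146×10⁹ − 4.640×10⁹ = -3.494×10⁹ K⁴.
|P_net| = 0.48·5.67×10⁻⁸·12.07·3.494×10⁹.

P_net ≈ 1150 W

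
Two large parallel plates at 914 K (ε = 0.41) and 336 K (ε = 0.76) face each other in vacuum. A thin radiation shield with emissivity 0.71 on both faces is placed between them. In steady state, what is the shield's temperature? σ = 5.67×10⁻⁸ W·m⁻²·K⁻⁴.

T_s ≈ 722 K

In steady state the net flux on the hot side equals that on the cold side.
σ(T₁⁴−T_s⁴)/D₁ = σ(T_s⁴−T₂⁴)/D₂, with D₁ = 1/ε₁+1/ε_s−1 = 2.847, D₂ = 1/ε_s+1/ε₂−1 = 1.724.
Solve for T_s⁴: T_s⁴ = (D₂·T₁⁴ + D₁·T₂⁴)/(D₁+D₂) = 2.711×10¹¹ K⁴.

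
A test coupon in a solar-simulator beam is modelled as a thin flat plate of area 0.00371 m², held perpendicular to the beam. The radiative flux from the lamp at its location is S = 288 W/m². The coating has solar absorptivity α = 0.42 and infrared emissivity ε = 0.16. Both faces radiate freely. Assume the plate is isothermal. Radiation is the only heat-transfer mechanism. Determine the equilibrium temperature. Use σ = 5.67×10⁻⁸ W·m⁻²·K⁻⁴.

T ≈ 286 K

At equilibrium, absorbed power = emitted power.
Absorbing cross-section = A = 0.003710 m²; emitting surface = 2A = 0.007420 m² (ratio 2).
αS·A_cross = εσ·A_surf·T⁴  ⇒  T⁴ = αS/(ε·2σ).
T⁴ = 0.420·288/(0.16·2·5.67×10⁻⁸) = 6.667×10⁹ K⁴.
T = (6.667×10⁹)^(1/4).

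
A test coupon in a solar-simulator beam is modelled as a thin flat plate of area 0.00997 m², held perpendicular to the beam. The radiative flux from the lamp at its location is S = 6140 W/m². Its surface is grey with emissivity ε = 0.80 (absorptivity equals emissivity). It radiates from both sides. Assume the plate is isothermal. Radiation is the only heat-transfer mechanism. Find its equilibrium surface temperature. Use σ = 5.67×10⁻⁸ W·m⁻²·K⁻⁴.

T ≈ 482 K

At equilibrium, absorbed power = emitted power.
Absorbing cross-section = A = 0.009970 m²; emitting surface = 2A = 0.01994 m² (ratio 2).
εS·A_cross = εσ·A_surf·T⁴  ⇒  T⁴ = S/(2σ)   (ε cancels).
T⁴ = 6140/(2·5.67×10⁻⁸) = 5.414×10¹⁰ K⁴.
T = (5.414×10¹⁰)^(1/4).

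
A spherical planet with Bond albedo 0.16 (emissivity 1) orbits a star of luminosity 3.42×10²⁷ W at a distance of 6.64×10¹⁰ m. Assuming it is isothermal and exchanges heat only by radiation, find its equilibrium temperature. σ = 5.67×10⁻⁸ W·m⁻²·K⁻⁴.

T ≈ 691 K

First find the stellar flux at distance d: S = L/(4πd²) = 3.42×10²⁷/(4π·(6.64×10¹⁰)²) = 61730 W/m².
For an isothermal sphere, absorbed (1−a)S·πr² = emitted σ·4πr²·T⁴, so T⁴ = (1−a)S/(4σ).
T⁴ = 0.840·61730/(4·5.67×10⁻⁸) = 2.286×10¹¹ K⁴.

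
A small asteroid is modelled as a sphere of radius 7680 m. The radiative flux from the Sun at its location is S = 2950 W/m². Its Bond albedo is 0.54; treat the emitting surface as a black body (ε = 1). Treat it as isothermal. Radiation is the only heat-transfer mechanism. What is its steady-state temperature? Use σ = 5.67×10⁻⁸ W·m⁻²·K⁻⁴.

T ≈ 278 K

At equilibrium, absorbed power = emitted power.
Absorbing cross-section = πr² = 1.853×10⁸ m²; emitting surface = 4πr² = 7.412×10⁸ m² (ratio 4).
(1−a)S·A_cross = εσ·A_surf·T⁴  ⇒  T⁴ = (1−a)S/(4σ).
T⁴ = 0.460·2950/(4·5.67×10⁻⁸) = 5.983×10⁹ K⁴.
T = (5.983×10⁹)^(1/4).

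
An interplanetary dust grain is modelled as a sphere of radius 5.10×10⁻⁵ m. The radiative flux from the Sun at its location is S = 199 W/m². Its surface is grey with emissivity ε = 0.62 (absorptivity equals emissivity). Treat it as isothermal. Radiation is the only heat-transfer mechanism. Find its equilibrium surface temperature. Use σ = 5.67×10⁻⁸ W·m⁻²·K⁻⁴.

At equilibrium, absorbed power = emitted power.
Absorbing cross-section = πr² = 8.171×10⁻⁹ m²; emitting surface = 4πr² = 3.269×10⁻⁸ m² (ratio 4).
εS·A_cross = εσ·A_surf·T⁴  ⇒  T⁴ = S/(4σ)   (ε cancels).
T⁴ = 199/(4·5.67×10⁻⁸) = 8.774×10⁸ K⁴.
T = (8.774×10⁸)^(1/4).

T ≈ 172 K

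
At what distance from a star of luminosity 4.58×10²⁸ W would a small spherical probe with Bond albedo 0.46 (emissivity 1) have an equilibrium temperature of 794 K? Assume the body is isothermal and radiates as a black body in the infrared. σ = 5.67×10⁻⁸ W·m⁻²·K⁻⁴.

d ≈ 1.48×10¹¹ m

For an isothermal black-emitting sphere, (1−a)S·πr² = σ·4πr²·T⁴ ⇒ S = 4σT⁴/(1−a).
S = 4·5.67×10⁻⁸·(794)⁴/0.540 = 1.669×10⁵ W/m².
Flux falls as S = L/(4πd²), so d = √(L/(4πS)) = √(4.58×10²⁸/(4π·1.669×10⁵)).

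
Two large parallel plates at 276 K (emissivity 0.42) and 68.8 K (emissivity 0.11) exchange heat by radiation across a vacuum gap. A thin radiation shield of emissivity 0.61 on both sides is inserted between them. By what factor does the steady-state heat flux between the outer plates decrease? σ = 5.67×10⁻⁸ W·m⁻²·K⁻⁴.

factor ≈ 1.22

Without shield: q₀ = σΔ(T⁴)/(1/ε₁+1/ε₂−1) with denominator 10.47.
With shield the two gaps are in series; the resistances add: (1/ε₁+1/ε_s−1)+(1/ε_s+1/ε₂−1) = 3.020+9.730 = 12.75.
Heat-flux ratio q₀/q = 12.75/10.47.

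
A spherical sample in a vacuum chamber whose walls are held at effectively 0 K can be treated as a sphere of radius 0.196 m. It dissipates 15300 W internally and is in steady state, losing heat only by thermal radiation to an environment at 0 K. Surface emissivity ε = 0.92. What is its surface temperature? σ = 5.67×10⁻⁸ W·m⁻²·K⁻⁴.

T ≈ 883 K

Steady state: internal power = radiated power, P = εσA T⁴.
Radiating area A = 4πr² = 0.4827 m².
T⁴ = P/(εσA) = 15300/(0.92·5.67×10⁻⁸·0.4827) = 6.076×10¹¹ K⁴.
T = (6.076×10¹¹)^(1/4).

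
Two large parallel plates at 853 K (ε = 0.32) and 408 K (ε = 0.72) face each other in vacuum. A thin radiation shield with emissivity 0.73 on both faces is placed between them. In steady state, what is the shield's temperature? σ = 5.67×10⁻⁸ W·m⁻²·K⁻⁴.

T_s ≈ 665 K

In steady state the net flux on the hot side equals that on the cold side.
σ(T₁⁴−T_s⁴)/D₁ = σ(T_s⁴−T₂⁴)/D₂, with D₁ = 1/ε₁+1/ε_s−1 = 3.495, D₂ = 1/ε_s+1/ε₂−1 = 1.759.
Solve for T_s⁴: T_s⁴ = (D₂·T₁⁴ + D₁·T₂⁴)/(D₁+D₂) = 1.957×10¹¹ K⁴.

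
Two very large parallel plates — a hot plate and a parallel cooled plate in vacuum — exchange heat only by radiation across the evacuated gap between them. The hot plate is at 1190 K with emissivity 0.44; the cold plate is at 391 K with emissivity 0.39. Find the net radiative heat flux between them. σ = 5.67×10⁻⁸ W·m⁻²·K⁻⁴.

q ≈ 29300 W/m²

For two infinite grey parallel plates, q = σ(T₁⁴ − T₂⁴)/(1/ε₁ + 1/ε₂ − 1).
T₁⁴ − T₂⁴ = 2.005×10¹² − 2.337×10¹⁰ = 1.982×10¹² K⁴.
1/ε₁ + 1/ε₂ − 1 = 2.273 + 2.564 − 1 = 3.837.
q = 5.67×10⁻⁸ × 1.982×10¹² / 3.837.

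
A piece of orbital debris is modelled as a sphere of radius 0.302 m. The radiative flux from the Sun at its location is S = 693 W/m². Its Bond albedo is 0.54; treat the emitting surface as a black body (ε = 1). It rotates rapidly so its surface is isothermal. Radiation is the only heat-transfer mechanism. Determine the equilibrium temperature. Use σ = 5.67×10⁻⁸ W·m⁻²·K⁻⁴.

At equilibrium, absorbed power = emitted power.
Absorbing cross-section = πr² = 0.2865 m²; emitting surface = 4πr² = 1.146 m² (ratio 4).
(1−a)S·A_cross = εσ·A_surf·T⁴  ⇒  T⁴ = (1−a)S/(4σ).
T⁴ = 0.460·693/(4·5.67×10⁻⁸) = 1.406×10⁹ K⁴.
T = (1.406×10⁹)^(1/4).

T ≈ 194 K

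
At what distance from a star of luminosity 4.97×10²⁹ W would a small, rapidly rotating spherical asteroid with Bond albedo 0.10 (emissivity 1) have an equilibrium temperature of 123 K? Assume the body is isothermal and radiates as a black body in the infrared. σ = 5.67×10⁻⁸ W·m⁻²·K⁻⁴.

For an isothermal black-emitting sphere, (1−a)S·πr² = σ·4πr²·T⁴ ⇒ S = 4σT⁴/(1−a).
S = 4·5.67×10⁻⁸·(123)⁴/0.900 = 57.68 W/m².
Flux falls as S = L/(4πd²), so d = √(L/(4πS)) = √(4.97×10²⁹/(4π·57.68)).

d ≈ 2.62×10¹³ m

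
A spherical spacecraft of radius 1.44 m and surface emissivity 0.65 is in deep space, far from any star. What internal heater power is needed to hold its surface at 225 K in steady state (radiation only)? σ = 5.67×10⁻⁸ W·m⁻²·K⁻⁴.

P = εσ·4πr²·T⁴.
4πr² = 26.06 m²; T⁴ = 2.563×10⁹ K⁴.
P = 0.65·5.67×10⁻⁸·26.06·2.563×10⁹.

P ≈ 2460 W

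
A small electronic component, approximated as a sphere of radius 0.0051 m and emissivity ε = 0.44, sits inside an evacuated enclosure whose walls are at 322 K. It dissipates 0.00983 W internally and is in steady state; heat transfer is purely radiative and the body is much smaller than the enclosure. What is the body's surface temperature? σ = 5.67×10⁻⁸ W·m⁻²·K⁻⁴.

For a small grey body in a large enclosure, net radiated power = εσA(T⁴ − T_w⁴).
Steady state: P = εσA(T⁴ − T_w⁴) with A = 4πr² = 3.269×10⁻⁴ m².
T⁴ = P/(εσA) + T_w⁴ = 0.00983/(0.44·5.67×10⁻⁸·3.269×10⁻⁴) + (322)⁴
    = 1.206×10⁹ + 1.075×10¹⁰ = 1.196×10¹⁰ K⁴.

T ≈ 331 K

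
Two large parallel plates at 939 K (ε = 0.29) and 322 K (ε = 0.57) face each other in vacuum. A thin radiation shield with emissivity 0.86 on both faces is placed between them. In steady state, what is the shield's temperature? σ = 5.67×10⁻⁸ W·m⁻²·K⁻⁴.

In steady state the net flux on the hot side equals that on the cold side.
σ(T₁⁴−T_s⁴)/D₁ = σ(T_s⁴−T₂⁴)/D₂, with D₁ = 1/ε₁+1/ε_s−1 = 3.611, D₂ = 1/ε_s+1/ε₂−1 = 1.917.
Solve for T_s⁴: T_s⁴ = (D₂·T₁⁴ + D₁·T₂⁴)/(D₁+D₂) = 2.766×10¹¹ K⁴.

T_s ≈ 725 K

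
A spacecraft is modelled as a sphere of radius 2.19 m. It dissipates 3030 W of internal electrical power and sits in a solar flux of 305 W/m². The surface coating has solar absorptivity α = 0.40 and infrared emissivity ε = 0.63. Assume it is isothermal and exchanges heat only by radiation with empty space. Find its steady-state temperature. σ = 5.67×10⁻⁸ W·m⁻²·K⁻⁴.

At steady state, absorbed solar power + internal power = radiated power.
Absorbed: α·S·A_cross = 0.40·305·15.07 = 1838 W (cross-section πr²).
Total input = 1838 + 3030 = 4868 W.
Radiated: εσ·A_surf·T⁴ with A_surf = 4πr² = 60.27 m².
T⁴ = 4868/(0.63·5.67×10⁻⁸·60.27) = 2.261×10⁹ K⁴.

T ≈ 218 K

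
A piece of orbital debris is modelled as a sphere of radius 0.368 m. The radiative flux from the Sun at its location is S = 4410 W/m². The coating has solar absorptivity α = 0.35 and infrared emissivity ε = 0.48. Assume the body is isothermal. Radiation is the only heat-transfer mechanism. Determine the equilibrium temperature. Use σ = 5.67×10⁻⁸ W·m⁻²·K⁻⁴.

At equilibrium, absorbed power = emitted power.
Absorbing cross-section = πr² = 0.4254 m²; emitting surface = 4πr² = 1.702 m² (ratio 4).
αS·A_cross = εσ·A_surf·T⁴  ⇒  T⁴ = αS/(ε·4σ).
T⁴ = 0.350·4410/(0.48·4·5.67×10⁻⁸) = 1.418×10¹⁰ K⁴.
T = (1.418×10¹⁰)^(1/4).

T ≈ 345 K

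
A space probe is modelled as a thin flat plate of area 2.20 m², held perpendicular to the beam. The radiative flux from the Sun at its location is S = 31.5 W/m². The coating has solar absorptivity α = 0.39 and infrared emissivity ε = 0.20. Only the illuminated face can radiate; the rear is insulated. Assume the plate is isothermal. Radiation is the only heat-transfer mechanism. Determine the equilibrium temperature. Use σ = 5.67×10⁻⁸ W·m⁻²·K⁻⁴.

At equilibrium, absorbed power = emitted power.
Absorbing cross-section = A = 2.200 m²; emitting surface = A = 2.200 m² (ratio 1).
αS·A_cross = εσ·A_surf·T⁴  ⇒  T⁴ = αS/(ε·1σ).
T⁴ = 0.390·31.5/(0.20·1·5.67×10⁻⁸) = 1.083×10⁹ K⁴.
T = (1.083×10⁹)^(1/4).

T ≈ 181 K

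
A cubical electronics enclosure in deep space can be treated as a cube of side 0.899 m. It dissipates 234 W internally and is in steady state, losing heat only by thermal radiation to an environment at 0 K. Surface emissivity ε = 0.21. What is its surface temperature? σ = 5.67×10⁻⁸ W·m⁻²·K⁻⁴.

T ≈ 252 K

Steady state: internal power = radiated power, P = εσA T⁴.
Radiating area A = 6L² = 4.849 m².
T⁴ = P/(εσA) = 234/(0.21·5.67×10⁻⁸·4.849) = 4.053×10⁹ K⁴.
T = (4.053×10⁹)^(1/4).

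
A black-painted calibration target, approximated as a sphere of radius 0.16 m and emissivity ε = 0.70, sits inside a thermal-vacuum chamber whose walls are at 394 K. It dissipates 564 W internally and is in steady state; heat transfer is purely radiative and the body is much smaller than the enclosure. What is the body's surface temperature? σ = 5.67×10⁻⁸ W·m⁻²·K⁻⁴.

T ≈ 511 K

For a small grey body in a large enclosure, net radiated power = εσA(T⁴ − T_w⁴).
Steady state: P = εσA(T⁴ − T_w⁴) with A = 4πr² = 0.3217 m².
T⁴ = P/(εσA) + T_w⁴ = 564/(0.70·5.67×10⁻⁸·0.3217) + (394)⁴
    = 4.417×10¹⁰ + 2.410×10¹⁰ = 6.827×10¹⁰ K⁴.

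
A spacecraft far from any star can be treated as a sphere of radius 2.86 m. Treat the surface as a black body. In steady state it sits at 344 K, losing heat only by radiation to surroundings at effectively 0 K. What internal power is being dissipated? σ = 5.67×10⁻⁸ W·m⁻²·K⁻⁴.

P ≈ 81600 W

Steady state: P = εσA T⁴.
A = 4πr² = 102.8 m²; T⁴ = (344)⁴ = 1.400×10¹⁰ K⁴.
P = 1.0 × 5.67×10⁻⁸ × 102.8 × 1.400×10¹⁰.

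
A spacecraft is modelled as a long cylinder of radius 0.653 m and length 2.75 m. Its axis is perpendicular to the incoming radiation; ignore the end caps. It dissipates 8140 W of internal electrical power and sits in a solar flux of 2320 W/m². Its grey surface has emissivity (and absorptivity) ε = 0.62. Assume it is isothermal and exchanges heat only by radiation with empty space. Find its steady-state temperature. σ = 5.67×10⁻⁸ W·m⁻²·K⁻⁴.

At steady state, absorbed solar power + internal power = radiated power.
Absorbed: α·S·A_cross = 0.62·2320·3.591 = 5166 W (cross-section 2rL).
Total input = 5166 + 8140 = 13310 W.
Radiated: εσ·A_surf·T⁴ with A_surf = 2πrL = 11.28 m².
T⁴ = 13310/(0.62·5.67×10⁻⁸·11.28) = 3.355×10¹⁰ K⁴.

T ≈ 428 K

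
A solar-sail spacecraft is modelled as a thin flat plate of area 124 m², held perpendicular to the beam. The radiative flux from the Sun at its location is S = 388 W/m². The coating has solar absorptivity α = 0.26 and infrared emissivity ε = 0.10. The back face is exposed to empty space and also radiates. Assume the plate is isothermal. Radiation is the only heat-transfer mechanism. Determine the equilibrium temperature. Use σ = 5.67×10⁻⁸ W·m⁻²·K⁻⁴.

T ≈ 307 K

At equilibrium, absorbed power = emitted power.
Absorbing cross-section = A = 124.0 m²; emitting surface = 2A = 248.0 m² (ratio 2).
αS·A_cross = εσ·A_surf·T⁴  ⇒  T⁴ = αS/(ε·2σ).
T⁴ = 0.260·388/(0.10·2·5.67×10⁻⁸) = 8.896×10⁹ K⁴.
T = (8.896×10⁹)^(1/4).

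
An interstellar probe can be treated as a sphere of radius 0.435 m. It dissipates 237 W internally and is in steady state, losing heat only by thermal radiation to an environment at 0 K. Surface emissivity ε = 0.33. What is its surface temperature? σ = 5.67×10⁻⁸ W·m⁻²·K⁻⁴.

Steady state: internal power = radiated power, P = εσA T⁴.
Radiating area A = 4πr² = 2.378 m².
T⁴ = P/(εσA) = 237/(0.33·5.67×10⁻⁸·2.378) = 5.327×10⁹ K⁴.
T = (5.327×10⁹)^(1/4).

T ≈ 270 K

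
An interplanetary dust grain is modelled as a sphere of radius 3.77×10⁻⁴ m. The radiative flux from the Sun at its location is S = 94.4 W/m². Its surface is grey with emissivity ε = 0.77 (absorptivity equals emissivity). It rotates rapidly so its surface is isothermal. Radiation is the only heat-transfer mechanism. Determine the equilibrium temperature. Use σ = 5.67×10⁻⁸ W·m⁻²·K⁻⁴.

T ≈ 143 K

At equilibrium, absorbed power = emitted power.
Absorbing cross-section = πr² = 4.465×10⁻⁷ m²; emitting surface = 4πr² = 1.786×10⁻⁶ m² (ratio 4).
εS·A_cross = εσ·A_surf·T⁴  ⇒  T⁴ = S/(4σ)   (ε cancels).
T⁴ = 94.4/(4·5.67×10⁻⁸) = 4.162×10⁸ K⁴.
T = (4.162×10⁸)^(1/4).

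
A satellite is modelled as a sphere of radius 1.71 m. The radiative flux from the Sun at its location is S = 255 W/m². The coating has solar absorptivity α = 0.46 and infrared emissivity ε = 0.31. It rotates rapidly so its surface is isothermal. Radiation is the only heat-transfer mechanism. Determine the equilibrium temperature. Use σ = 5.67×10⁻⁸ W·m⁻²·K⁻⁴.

At equilibrium, absorbed power = emitted power.
Absorbing cross-section = πr² = 9.186 m²; emitting surface = 4πr² = 36.75 m² (ratio 4).
αS·A_cross = εσ·A_surf·T⁴  ⇒  T⁴ = αS/(ε·4σ).
T⁴ = 0.460·255/(0.31·4·5.67×10⁻⁸) = 1.668×10⁹ K⁴.
T = (1.668×10⁹)^(1/4).

T ≈ 202 K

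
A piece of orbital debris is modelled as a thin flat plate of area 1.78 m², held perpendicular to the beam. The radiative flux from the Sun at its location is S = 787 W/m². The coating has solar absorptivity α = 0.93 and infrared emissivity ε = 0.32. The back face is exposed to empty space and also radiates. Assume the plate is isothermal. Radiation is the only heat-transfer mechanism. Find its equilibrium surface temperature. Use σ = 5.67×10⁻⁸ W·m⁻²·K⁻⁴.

At equilibrium, absorbed power = emitted power.
Absorbing cross-section = A = 1.780 m²; emitting surface = 2A = 3.560 m² (ratio 2).
αS·A_cross = εσ·A_surf·T⁴  ⇒  T⁴ = αS/(ε·2σ).
T⁴ = 0.930·787/(0.32·2·5.67×10⁻⁸) = 2.017×10¹⁰ K⁴.
T = (2.017×10¹⁰)^(1/4).

T ≈ 377 K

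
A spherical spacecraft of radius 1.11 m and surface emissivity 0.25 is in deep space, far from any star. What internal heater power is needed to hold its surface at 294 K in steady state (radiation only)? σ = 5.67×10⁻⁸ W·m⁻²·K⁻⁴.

P ≈ 1640 W

P = εσ·4πr²·T⁴.
4πr² = 15.48 m²; T⁴ = 7.471×10⁹ K⁴.
P = 0.25·5.67×10⁻⁸·15.48·7.471×10⁹.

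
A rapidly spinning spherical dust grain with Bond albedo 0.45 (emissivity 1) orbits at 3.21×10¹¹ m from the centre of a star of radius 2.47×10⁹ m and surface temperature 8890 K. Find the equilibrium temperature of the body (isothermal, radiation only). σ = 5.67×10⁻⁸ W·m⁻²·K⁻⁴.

T ≈ 475 K

The star's surface emits σT_*⁴; at distance d the flux is S = σT_*⁴(R_*/d)².
S = 5.67×10⁻⁸·(8890)⁴·(2.47×10⁹/3.21×10¹¹)² = 20970 W/m².
For an isothermal sphere T⁴ = (1−a)S/(4σ) = 5.085×10¹⁰ K⁴.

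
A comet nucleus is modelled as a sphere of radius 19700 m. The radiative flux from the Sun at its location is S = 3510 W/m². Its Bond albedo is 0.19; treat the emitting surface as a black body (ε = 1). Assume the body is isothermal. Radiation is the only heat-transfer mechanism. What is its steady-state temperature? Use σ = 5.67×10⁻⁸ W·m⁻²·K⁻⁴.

At equilibrium, absorbed power = emitted power.
Absorbing cross-section = πr² = 1.219×10⁹ m²; emitting surface = 4πr² = 4.877×10⁹ m² (ratio 4).
(1−a)S·A_cross = εσ·A_surf·T⁴  ⇒  T⁴ = (1−a)S/(4σ).
T⁴ = 0.810·3510/(4·5.67×10⁻⁸) = 1.254×10¹⁰ K⁴.
T = (1.254×10¹⁰)^(1/4).

T ≈ 335 K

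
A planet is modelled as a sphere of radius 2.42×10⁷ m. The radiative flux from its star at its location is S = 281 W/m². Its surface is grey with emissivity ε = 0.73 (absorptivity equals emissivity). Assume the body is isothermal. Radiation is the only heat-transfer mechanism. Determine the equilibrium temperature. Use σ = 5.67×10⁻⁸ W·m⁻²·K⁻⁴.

T ≈ 188 K

At equilibrium, absorbed power = emitted power.
Absorbing cross-section = πr² = 1.840×10¹⁵ m²; emitting surface = 4πr² = 7.359×10¹⁵ m² (ratio 4).
εS·A_cross = εσ·A_surf·T⁴  ⇒  T⁴ = S/(4σ)   (ε cancels).
T⁴ = 281/(4·5.67×10⁻⁸) = 1.239×10⁹ K⁴.
T = (1.239×10⁹)^(1/4).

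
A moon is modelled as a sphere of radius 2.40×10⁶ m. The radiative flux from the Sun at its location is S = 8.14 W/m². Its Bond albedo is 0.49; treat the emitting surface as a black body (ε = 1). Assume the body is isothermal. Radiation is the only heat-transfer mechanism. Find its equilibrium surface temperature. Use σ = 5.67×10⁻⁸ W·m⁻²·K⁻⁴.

T ≈ 65.4 K

At equilibrium, absorbed power = emitted power.
Absorbing cross-section = πr² = 1.810×10¹³ m²; emitting surface = 4πr² = 7.238×10¹³ m² (ratio 4).
(1−a)S·A_cross = εσ·A_surf·T⁴  ⇒  T⁴ = (1−a)S/(4σ).
T⁴ = 0.510·8.14/(4·5.67×10⁻⁸) = 1.830×10⁷ K⁴.
T = (1.830×10⁷)^(1/4).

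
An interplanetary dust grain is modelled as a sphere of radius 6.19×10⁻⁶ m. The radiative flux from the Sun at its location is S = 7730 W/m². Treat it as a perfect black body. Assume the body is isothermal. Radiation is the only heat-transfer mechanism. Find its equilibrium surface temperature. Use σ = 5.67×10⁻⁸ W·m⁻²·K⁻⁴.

T ≈ 430 K

At equilibrium, absorbed power = emitted power.
Absorbing cross-section = πr² = 1.204×10⁻¹⁰ m²; emitting surface = 4πr² = 4.815×10⁻¹⁰ m² (ratio 4).
S·A_cross = εσ·A_surf·T⁴  ⇒  T⁴ = S/(4σ).
T⁴ = 1.00·7730/(4·5.67×10⁻⁸) = 3.408×10¹⁰ K⁴.
T = (3.408×10¹⁰)^(1/4).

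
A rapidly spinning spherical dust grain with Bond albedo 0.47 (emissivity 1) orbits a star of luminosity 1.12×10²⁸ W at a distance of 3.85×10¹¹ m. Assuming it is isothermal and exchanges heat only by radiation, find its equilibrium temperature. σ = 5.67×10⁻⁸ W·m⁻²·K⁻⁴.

First find the stellar flux at distance d: S = L/(4πd²) = 1.12×10²⁸/(4π·(3.85×10¹¹)²) = 6013 W/m².
For an isothermal sphere, absorbed (1−a)S·πr² = emitted σ·4πr²·T⁴, so T⁴ = (1−a)S/(4σ).
T⁴ = 0.530·6013/(4·5.67×10⁻⁸) = 1.405×10¹⁰ K⁴.

T ≈ 344 K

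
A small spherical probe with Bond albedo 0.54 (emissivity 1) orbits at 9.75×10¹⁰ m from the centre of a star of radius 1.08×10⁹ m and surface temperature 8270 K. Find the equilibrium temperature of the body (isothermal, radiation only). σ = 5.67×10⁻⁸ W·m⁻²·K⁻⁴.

The star's surface emits σT_*⁴; at distance d the flux is S = σT_*⁴(R_*/d)².
S = 5.67×10⁻⁸·(8270)⁴·(1.08×10⁹/9.75×10¹⁰)² = 32540 W/m².
For an isothermal sphere T⁴ = (1−a)S/(4σ) = 6.600×10¹⁰ K⁴.

T ≈ 507 K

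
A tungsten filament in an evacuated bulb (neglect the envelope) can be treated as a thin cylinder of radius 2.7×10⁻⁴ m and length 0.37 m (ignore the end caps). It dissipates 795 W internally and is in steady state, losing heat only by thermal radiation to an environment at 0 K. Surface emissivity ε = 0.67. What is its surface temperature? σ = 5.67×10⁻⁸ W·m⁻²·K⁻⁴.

Steady state: internal power = radiated power, P = εσA T⁴.
Radiating area A = 2πrL = 6.277×10⁻⁴ m².
T⁴ = P/(εσA) = 795/(0.67·5.67×10⁻⁸·6.277×10⁻⁴) = 3.334×10¹³ K⁴.
T = (3.334×10¹³)^(1/4).

T ≈ 2400 K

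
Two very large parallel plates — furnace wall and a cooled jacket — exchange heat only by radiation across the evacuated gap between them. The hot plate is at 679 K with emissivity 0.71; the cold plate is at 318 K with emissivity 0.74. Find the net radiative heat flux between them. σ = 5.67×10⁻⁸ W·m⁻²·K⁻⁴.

q ≈ 6520 W/m²

For two infinite grey parallel plates, q = σ(T₁⁴ − T₂⁴)/(1/ε₁ + 1/ε₂ − 1).
T₁⁴ − T₂⁴ = 2.126×10¹¹ − 1.023×10¹⁰ = 2.023×10¹¹ K⁴.
1/ε₁ + 1/ε₂ − 1 = 1.408 + 1.351 − 1 = 1.760.
q = 5.67×10⁻⁸ × 2.023×10¹¹ / 1.760.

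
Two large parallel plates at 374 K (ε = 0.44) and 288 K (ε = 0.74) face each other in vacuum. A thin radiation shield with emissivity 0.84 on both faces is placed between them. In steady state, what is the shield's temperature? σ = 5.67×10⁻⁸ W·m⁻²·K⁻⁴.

T_s ≈ 329 K

In steady state the net flux on the hot side equals that on the cold side.
σ(T₁⁴−T_s⁴)/D₁ = σ(T_s⁴−T₂⁴)/D₂, with D₁ = 1/ε₁+1/ε_s−1 = 2.463, D₂ = 1/ε_s+1/ε₂−1 = 1.542.
Solve for T_s⁴: T_s⁴ = (D₂·T₁⁴ + D₁·T₂⁴)/(D₁+D₂) = 1.176×10¹⁰ K⁴.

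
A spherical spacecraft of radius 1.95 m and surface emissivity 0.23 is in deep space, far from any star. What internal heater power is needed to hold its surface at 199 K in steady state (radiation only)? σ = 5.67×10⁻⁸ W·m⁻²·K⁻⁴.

P = εσ·4πr²·T⁴.
4πr² = 47.78 m²; T⁴ = 1.568×10⁹ K⁴.
P = 0.23·5.67×10⁻⁸·47.78·1.568×10⁹.

P ≈ 977 W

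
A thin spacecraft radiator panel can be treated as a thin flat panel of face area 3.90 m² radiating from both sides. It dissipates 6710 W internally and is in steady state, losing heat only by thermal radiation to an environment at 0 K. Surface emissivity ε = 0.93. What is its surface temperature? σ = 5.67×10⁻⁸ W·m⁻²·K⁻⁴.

T ≈ 357 K

Steady state: internal power = radiated power, P = εσA T⁴.
Radiating area A = 2·3.90 = 7.800 m².
T⁴ = P/(εσA) = 6710/(0.93·5.67×10⁻⁸·7.800) = 1.631×10¹⁰ K⁴.
T = (1.631×10¹⁰)^(1/4).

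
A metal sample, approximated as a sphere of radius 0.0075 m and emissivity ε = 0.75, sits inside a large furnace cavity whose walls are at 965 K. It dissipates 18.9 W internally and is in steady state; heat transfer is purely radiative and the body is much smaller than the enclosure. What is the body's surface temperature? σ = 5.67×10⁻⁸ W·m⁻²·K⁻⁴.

For a small grey body in a large enclosure, net radiated power = εσA(T⁴ − T_w⁴).
Steady state: P = εσA(T⁴ − T_w⁴) with A = 4πr² = 7.069×10⁻⁴ m².
T⁴ = P/(εσA) + T_w⁴ = 18.9/(0.75·5.67×10⁻⁸·7.069×10⁻⁴) + (965)⁴
    = 6.288×10¹¹ + 8.672×10¹¹ = 1.496×10¹² K⁴.

T ≈ 1110 K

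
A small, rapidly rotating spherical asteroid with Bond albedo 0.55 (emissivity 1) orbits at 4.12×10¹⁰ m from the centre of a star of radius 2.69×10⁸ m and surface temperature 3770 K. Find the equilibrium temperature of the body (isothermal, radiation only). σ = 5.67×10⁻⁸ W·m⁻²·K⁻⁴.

T ≈ 176 K

The star's surface emits σT_*⁴; at distance d the flux is S = σT_*⁴(R_*/d)².
S = 5.67×10⁻⁸·(3770)⁴·(2.69×10⁸/4.12×10¹⁰)² = 488.3 W/m².
For an isothermal sphere T⁴ = (1−a)S/(4σ) = 9.688×10⁸ K⁴.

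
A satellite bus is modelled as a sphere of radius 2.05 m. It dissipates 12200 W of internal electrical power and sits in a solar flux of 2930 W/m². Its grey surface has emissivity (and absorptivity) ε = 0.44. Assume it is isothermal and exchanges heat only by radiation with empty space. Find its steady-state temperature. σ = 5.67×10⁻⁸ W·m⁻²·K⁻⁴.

At steady state, absorbed solar power + internal power = radiated power.
Absorbed: α·S·A_cross = 0.44·2930·13.20 = 17020 W (cross-section πr²).
Total input = 17020 + 12200 = 29220 W.
Radiated: εσ·A_surf·T⁴ with A_surf = 4πr² = 52.81 m².
T⁴ = 29220/(0.44·5.67×10⁻⁸·52.81) = 2.218×10¹⁰ K⁴.

T ≈ 386 K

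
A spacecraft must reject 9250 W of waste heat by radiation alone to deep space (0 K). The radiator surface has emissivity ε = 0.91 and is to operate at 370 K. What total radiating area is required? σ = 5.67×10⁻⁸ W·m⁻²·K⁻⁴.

A ≈ 9.57 m²

P = εσA T⁴ ⇒ A = P/(εσT⁴).
T⁴ = 1.874×10¹⁰ K⁴.
A = 9250/(0.91 × 5.67×10⁻⁸ × 1.874×10¹⁰).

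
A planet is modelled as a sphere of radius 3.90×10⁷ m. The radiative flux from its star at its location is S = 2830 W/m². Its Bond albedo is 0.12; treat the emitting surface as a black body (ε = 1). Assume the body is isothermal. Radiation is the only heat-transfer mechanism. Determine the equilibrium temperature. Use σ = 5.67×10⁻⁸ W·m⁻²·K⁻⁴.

T ≈ 324 K

At equilibrium, absorbed power = emitted power.
Absorbing cross-section = πr² = 4.778×10¹⁵ m²; emitting surface = 4πr² = 1.911×10¹⁶ m² (ratio 4).
(1−a)S·A_cross = εσ·A_surf·T⁴  ⇒  T⁴ = (1−a)S/(4σ).
T⁴ = 0.880·2830/(4·5.67×10⁻⁸) = 1.098×10¹⁰ K⁴.
T = (1.098×10¹⁰)^(1/4).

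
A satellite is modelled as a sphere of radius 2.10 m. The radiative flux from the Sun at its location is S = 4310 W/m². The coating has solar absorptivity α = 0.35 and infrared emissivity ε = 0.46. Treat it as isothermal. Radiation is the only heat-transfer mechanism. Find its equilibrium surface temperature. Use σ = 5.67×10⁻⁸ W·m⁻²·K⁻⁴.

T ≈ 347 K

At equilibrium, absorbed power = emitted power.
Absorbing cross-section = πr² = 13.85 m²; emitting surface = 4πr² = 55.42 m² (ratio 4).
αS·A_cross = εσ·A_surf·T⁴  ⇒  T⁴ = αS/(ε·4σ).
T⁴ = 0.350·4310/(0.46·4·5.67×10⁻⁸) = 1.446×10¹⁰ K⁴.
T = (1.446×10¹⁰)^(1/4).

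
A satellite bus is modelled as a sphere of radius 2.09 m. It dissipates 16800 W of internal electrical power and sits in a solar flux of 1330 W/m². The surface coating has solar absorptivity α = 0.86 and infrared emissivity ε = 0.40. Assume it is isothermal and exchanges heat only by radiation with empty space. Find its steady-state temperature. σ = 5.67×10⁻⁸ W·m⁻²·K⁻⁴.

T ≈ 402 K

At steady state, absorbed solar power + internal power = radiated power.
Absorbed: α·S·A_cross = 0.86·1330·13.72 = 15700 W (cross-section πr²).
Total input = 15700 + 16800 = 32500 W.
Radiated: εσ·A_surf·T⁴ with A_surf = 4πr² = 54.89 m².
T⁴ = 32500/(0.40·5.67×10⁻⁸·54.89) = 2.610×10¹⁰ K⁴.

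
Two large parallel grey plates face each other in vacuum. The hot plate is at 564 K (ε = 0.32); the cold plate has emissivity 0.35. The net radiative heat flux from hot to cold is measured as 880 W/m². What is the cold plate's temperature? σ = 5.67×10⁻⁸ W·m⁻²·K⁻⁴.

q = σ(T₁⁴ − T₂⁴)/(1/ε₁ + 1/ε₂ − 1); denominator = 4.982.
T₂⁴ = T₁⁴ − q·(1/ε₁+1/ε₂−1)/σ = 1.012×10¹¹ − 880·4.982/5.67×10⁻⁸
    = 2.386×10¹⁰ K⁴.

T₂ ≈ 393 K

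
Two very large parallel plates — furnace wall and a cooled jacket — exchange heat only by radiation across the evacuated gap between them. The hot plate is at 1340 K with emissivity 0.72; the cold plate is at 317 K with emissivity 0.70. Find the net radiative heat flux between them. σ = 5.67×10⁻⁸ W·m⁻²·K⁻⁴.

q ≈ 1.00×10⁵ W/m²

For two infinite grey parallel plates, q = σ(T₁⁴ − T₂⁴)/(1/ε₁ + 1/ε₂ − 1).
T₁⁴ − T₂⁴ = 3.224×10¹² − 1.010×10¹⁰ = 3.214×10¹² K⁴.
1/ε₁ + 1/ε₂ − 1 = 1.389 + 1.429 − 1 = 1.817.
q = 5.67×10⁻⁸ × 3.214×10¹² / 1.817.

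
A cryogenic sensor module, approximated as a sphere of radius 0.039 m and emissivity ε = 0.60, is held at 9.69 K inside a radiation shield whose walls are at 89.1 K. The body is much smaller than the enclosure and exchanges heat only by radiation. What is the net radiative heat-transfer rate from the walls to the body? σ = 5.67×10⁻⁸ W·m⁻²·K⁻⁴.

For a small grey body in a large enclosure: P_net = εσA(T_body⁴ − T_wall⁴).
A = 4πr² = 0.01911 m²; T_body⁴ − T_wall⁴ = 8816 − 6.302×10⁷ = -6.302×10⁷ K⁴.
|P_net| = 0.60·5.67×10⁻⁸·0.01911·6.302×10⁷.

P_net ≈ 0.0410 W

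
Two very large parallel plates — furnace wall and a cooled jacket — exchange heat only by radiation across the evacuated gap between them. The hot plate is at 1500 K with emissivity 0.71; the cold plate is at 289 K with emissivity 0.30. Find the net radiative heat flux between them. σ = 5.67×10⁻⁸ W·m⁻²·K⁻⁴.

For two infinite grey parallel plates, q = σ(T₁⁴ − T₂⁴)/(1/ε₁ + 1/ε₂ − 1).
T₁⁴ − T₂⁴ = 5.062×10¹² − 6.976×10⁹ = 5.056×10¹² K⁴.
1/ε₁ + 1/ε₂ − 1 = 1.408 + 3.333 − 1 = 3.742.
q = 5.67×10⁻⁸ × 5.056×10¹² / 3.742.

q ≈ 76600 W/m²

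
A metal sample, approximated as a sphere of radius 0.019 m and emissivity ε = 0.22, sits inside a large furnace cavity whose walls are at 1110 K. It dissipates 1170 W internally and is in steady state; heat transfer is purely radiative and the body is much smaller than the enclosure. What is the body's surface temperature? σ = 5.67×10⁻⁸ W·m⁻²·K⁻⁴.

T ≈ 2170 K

For a small grey body in a large enclosure, net radiated power = εσA(T⁴ − T_w⁴).
Steady state: P = εσA(T⁴ − T_w⁴) with A = 4πr² = 0.004536 m².
T⁴ = P/(εσA) + T_w⁴ = 1170/(0.22·5.67×10⁻⁸·0.004536) + (1110)⁴
    = 2.068×10¹³ + 1.518×10¹² = 2.219×10¹³ K⁴.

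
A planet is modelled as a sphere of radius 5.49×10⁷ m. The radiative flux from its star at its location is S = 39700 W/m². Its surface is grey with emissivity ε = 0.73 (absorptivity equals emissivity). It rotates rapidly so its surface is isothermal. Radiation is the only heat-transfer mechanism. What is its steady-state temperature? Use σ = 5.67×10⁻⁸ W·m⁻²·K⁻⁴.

T ≈ 647 K

At equilibrium, absorbed power = emitted power.
Absorbing cross-section = πr² = 9.469×10¹⁵ m²; emitting surface = 4πr² = 3.788×10¹⁶ m² (ratio 4).
εS·A_cross = εσ·A_surf·T⁴  ⇒  T⁴ = S/(4σ)   (ε cancels).
T⁴ = 39700/(4·5.67×10⁻⁸) = 1.750×10¹¹ K⁴.
T = (1.750×10¹¹)^(1/4).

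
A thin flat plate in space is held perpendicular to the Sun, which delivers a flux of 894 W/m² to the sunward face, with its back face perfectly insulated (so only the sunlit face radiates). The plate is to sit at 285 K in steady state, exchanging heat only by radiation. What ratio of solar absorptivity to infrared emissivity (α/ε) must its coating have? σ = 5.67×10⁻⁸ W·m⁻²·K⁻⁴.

α/ε ≈ 0.418

Balance: αS·A = εσ·1A·T⁴ ⇒ α/ε = σT⁴/S.
α/ε = 5.67×10⁻⁸·(285)⁴/894 = 5.67×10⁻⁸·6.598×10⁹/894.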